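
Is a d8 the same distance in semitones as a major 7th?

A diminished octave = 11 semitones = a major seventh; enharmonically equal.

Yes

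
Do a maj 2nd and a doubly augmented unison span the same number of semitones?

Yes

A major second spans 2 semitones, and a doubly augmented unison also spans 2 semitones — they're enharmonic.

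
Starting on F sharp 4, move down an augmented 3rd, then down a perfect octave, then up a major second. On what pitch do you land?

F#4 down an augmented third → Db4 (5 semitones).
Down a perfect octave from Db4: Db3 (12 semitones down).
A major second up from Db3 is Eb3.

E flat 3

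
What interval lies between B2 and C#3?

B to C spans two letter names (B-C), so the interval is some kind of second.
B2 to C#3 is 2 semitones, matching the major second exactly, so the quality is major.

major 2nd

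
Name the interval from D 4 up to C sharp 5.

D to C spans seven letter names (D-E-F-G-A-B-C), so the interval is some kind of seventh.
The major seventh spans 11 semitones, and D4 to C#5 is exactly 11 semitones — so this is a major seventh.

major seventh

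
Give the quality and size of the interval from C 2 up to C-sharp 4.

C to C is the same letter name, plus 2 octaves: a fifteenth.
C2 to C#4 spans 25 semitones — one semitone wider than the perfect fifteenth (24) — giving an augmented fifteenth.
(Equivalently, a compound augmented octave: an augmented octave plus an octave.)

augmented 15th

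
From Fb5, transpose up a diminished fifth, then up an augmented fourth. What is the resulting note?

Up a diminished fifth from Fb5: Cbb6 (6 semitones up).
Up an augmented fourth from Cbb6: Fb6 (6 semitones up).

Fb6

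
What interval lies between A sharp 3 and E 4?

A to E spans five letter names (A-B-C-D-E), so the interval is some kind of fifth.
The perfect fifth is 7 semitones; here we have 6, one semitone narrower: diminished.

diminished fifth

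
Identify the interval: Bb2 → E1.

Descending from Bb2 to E1 is the same interval as ascending E1 to Bb2.
E to B spans five letter names (E-F-G-A-B), plus an octave, so the interval is some kind of twelfth.
A perfect twelfth would be 19 semitones; E1 to Bb2 is 18, one semitone narrower, so the interval is diminished.
(Equivalently, a compound diminished fifth: a diminished fifth plus an octave.)

diminished twelfth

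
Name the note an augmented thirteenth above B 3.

G double-sharp 5

The thirteenth's letter: B up six letter names plus an octave → G.
An augmented thirteenth is 22 semitones; 22 semitones up from B3 gives G##5.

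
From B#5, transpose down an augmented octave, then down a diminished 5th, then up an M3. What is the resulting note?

G##4

Down an augmented octave from B#5: B4 (13 semitones down).
A diminished fifth down from B4 is E#4.
Up a major third from E#4: G##4 (4 semitones up).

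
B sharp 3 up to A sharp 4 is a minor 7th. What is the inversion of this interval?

major second

The rule of nine gives the new number: 9 − 7 = 2, so a seventh becomes a second.
The quality also flips — minor becomes major — giving a major second.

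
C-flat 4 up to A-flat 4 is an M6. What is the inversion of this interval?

Inverted interval numbers add to nine, so a sixth pairs with a third (6 + 3 = 9).
And major becomes minor under inversion, so we get a minor third.

minor third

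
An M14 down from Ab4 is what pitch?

The fourteenth's letter: A down seven letter names plus an octave → B.
A major fourteenth spans 23 semitones, so from Ab4 the target pitch is Bbb2.

Bbb2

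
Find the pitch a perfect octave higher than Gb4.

For an octave the letter name doesn't change: still G, an octave up.
Moving 12 semitones up from Gb4 (the size of a perfect octave) reaches Gb5.

Gb5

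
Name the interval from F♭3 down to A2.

Descending from Fb3 to A2 is the same interval as ascending A2 to Fb3.
A to F spans six letter names (A-B-C-D-E-F): a sixth.
A major sixth would be 9 semitones; A2 to Fb3 is 7, two semitones narrower, so the interval is diminished.

diminished sixth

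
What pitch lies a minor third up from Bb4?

Db5

The third takes the letter from B up to D.
A minor third is 3 semitones; 3 semitones up from Bb4 gives Db5.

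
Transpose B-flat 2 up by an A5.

F-sharp 3

The fifth takes the letter from B up to F.
Moving 8 semitones up from Bb2 (the size of an augmented fifth) reaches F#3.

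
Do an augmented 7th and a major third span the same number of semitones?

No

12 semitones (augmented seventh) vs 4 semitones (major third): not equal.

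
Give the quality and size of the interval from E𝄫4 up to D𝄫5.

E to D spans seven letter names (E-F-G-A-B-C-D), so the interval is some kind of seventh.
At 10 semitones, Ebb4→Dbb5 falls one short of a major seventh: minor.

minor 7th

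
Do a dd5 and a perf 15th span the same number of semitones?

No

5 semitones (doubly diminished fifth) vs 24 semitones (perfect fifteenth): not equal.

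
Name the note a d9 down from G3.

F##2

The ninth's letter: G down two letter names plus an octave → F.
A diminished ninth spans 12 semitones, so from G3 the target pitch is F##2.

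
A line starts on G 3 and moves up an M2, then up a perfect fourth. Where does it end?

D 4

A major second up from G3 is A3.
A3 up a perfect fourth → D4 (5 semitones).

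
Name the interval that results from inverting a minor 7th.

M2

Interval numbers invert to sum to nine: 7 + 2 = 9, so a seventh inverts to a second.
The quality also flips — minor becomes major — giving a major second.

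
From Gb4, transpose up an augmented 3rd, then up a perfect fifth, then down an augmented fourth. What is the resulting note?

Up an augmented third from Gb4: B4 (5 semitones up).
A perfect fifth up from B4 is F#5.
An augmented fourth down from F#5 is C5.

C5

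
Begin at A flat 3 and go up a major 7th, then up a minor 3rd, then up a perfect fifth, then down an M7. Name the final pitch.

Ab3 up a major seventh → G4 (11 semitones).
G4 up a minor third → Bb4 (3 semitones).
Bb4 up a perfect fifth → F5 (7 semitones).
Down a major seventh from F5: Gb4 (11 semitones down).

G flat 4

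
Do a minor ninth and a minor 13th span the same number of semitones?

No

13 semitones (minor ninth) vs 20 semitones (minor thirteenth): not equal.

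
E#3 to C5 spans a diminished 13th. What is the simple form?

Each octave removed subtracts seven from the number: 13 − 7 = 6.
Quality carries through unchanged, so the simple form is a diminished sixth.

diminished sixth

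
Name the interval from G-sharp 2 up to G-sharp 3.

G to G is the same letter name, plus an octave — that makes it an octave of some quality.
G#2 to G#3 is 12 semitones, matching the perfect octave exactly, so the quality is perfect.

P8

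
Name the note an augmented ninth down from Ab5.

Counting two letter names plus an octave down from A lands on G.
An augmented ninth is 15 semitones; 15 semitones down from Ab5 gives Gbb4.

Gbb4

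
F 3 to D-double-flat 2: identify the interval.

augmented tenth

Descending from F3 to Dbb2 is the same interval as ascending Dbb2 to F3.
D to F spans three letter names (D-E-F), plus an octave: a tenth.
A major tenth would be 16 semitones; Dbb2 to F3 is 17, one semitone wider, so the interval is augmented.
(Equivalently, a compound augmented third: an augmented third plus an octave.)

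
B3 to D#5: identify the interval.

major 10th

B to D spans three letter names (B-C-D), plus an octave: a tenth.
B3 to D#5 is 16 semitones, matching the major tenth exactly, so the quality is major.
(Equivalently, a compound major third: a major third plus an octave.)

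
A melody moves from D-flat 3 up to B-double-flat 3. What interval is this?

m6

D to B spans six letter names (D-E-F-G-A-B): a sixth.
At 8 semitones, Db3→Bbb3 falls one short of a major sixth: minor.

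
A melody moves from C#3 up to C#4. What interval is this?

C to C is the same letter name, plus an octave — that makes it an octave of some quality.
C#3 to C#4 is 12 semitones, matching the perfect octave exactly, so the quality is perfect.

perfect octave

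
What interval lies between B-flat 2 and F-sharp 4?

B to F spans five letter names (B-C-D-E-F), plus an octave: a twelfth.
A perfect twelfth would be 19 semitones; Bb2 to F#4 is 20, one semitone wider, so the interval is augmented.
(Equivalently, a compound augmented fifth: an augmented fifth plus an octave.)

A12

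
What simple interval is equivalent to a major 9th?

Subtracting seven from the interval number removes an octave: 9 − 7 = 2.
That makes a major ninth a compound major second — an octave plus a major second.

M2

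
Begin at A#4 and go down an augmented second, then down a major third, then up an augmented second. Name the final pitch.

A#4 down an augmented second → G4 (3 semitones).
A major third down from G4 is Eb4.
An augmented second up from Eb4 is F#4.

F#4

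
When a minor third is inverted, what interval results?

M6

Inverted interval numbers add to nine, so a third pairs with a sixth (3 + 6 = 9).
And minor becomes major under inversion, so we get a major sixth.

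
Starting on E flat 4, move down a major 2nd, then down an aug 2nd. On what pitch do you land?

C double-flat 4

Down a major second from Eb4: Db4 (2 semitones down).
Down an augmented second from Db4: Cbb4 (3 semitones down).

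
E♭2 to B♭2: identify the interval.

P5

E to B spans five letter names (E-F-G-A-B), so the interval is some kind of fifth.
The perfect fifth spans 7 semitones, and Eb2 to Bb2 is exactly 7 semitones — so this is a perfect fifth.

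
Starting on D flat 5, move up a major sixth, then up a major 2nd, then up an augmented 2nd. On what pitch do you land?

Up a major sixth from Db5: Bb5 (9 semitones up).
Up a major second from Bb5: C6 (2 semitones up).
Up an augmented second from C6: D#6 (3 semitones up).

D sharp 6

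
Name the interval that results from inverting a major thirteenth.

m3

First reduce the compound major thirteenth to its simple form, a major sixth.
Inverted interval numbers add to nine, so a sixth pairs with a third (6 + 3 = 9).
The quality also flips — major becomes minor — giving a minor third.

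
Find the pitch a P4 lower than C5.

G4

The fourth takes the letter from C down to G.
A perfect fourth spans 5 semitones, so from C5 the target pitch is G4.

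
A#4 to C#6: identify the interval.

A to C spans three letter names (A-B-C), plus an octave: a tenth.
A#4 to C#6 is 15 semitones, a half step short of the major tenth (16), so this is minor.
(Equivalently, a compound minor third: a minor third plus an octave.)

minor tenth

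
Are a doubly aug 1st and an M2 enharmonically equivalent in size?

Both span 2 semitones: a doubly augmented unison and a major second are the same chromatic distance.

Yes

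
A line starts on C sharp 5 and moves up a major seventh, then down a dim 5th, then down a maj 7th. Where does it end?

C#5 up a major seventh → B#5 (11 semitones).
B#5 down a diminished fifth → E##5 (6 semitones).
Down a major seventh from E##5: F##4 (11 semitones down).

F double-sharp 4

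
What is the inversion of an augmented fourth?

Inverted interval numbers add to nine, so a fourth pairs with a fifth (4 + 5 = 9).
Quality inverts too: augmented becomes diminished. That makes the inversion a diminished fifth.

d5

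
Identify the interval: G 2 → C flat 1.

augmented twelfth

Descending from G2 to Cb1 is the same interval as ascending Cb1 to G2.
C to G spans five letter names (C-D-E-F-G), plus an octave: a twelfth.
The perfect twelfth is 19 semitones; here we have 20, one semitone wider: augmented.
(Equivalently, a compound augmented fifth: an augmented fifth plus an octave.)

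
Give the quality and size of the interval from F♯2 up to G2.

F to G spans two letter names (F-G): a second.
F#2 to G2 is 1 semitone, a half step short of the major second (2), so this is minor.

m2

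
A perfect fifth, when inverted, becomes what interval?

Inverted interval numbers add to nine, so a fifth pairs with a fourth (5 + 4 = 9).
The quality also flips — perfect stays perfect — giving a perfect fourth.

perfect 4th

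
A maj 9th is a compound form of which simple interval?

M2

Take out an octave (7 from the number): 9 − 7 = 2.
Quality carries through unchanged, so the simple form is a major second.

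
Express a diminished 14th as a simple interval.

diminished seventh

Take out an octave (7 from the number): 14 − 7 = 7.
So a diminished fourteenth is an octave plus a diminished seventh. The quality is unchanged.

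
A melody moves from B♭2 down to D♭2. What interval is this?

major sixth

Descending from Bb2 to Db2 is the same interval as ascending Db2 to Bb2.
D to B spans six letter names (D-E-F-G-A-B): a sixth.
The major sixth spans 9 semitones, and Db2 to Bb2 is exactly 9 semitones — so this is a major sixth.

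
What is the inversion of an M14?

minor second

First reduce the compound major fourteenth to its simple form, a major seventh.
The rule of nine gives the new number: 9 − 7 = 2, so a seventh becomes a second.
And major becomes minor under inversion, so we get a minor second.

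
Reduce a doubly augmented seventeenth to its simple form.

Subtracting seven from the interval number removes an octave: 17 − 14 = 3.
So a doubly augmented seventeenth is 2 octaves plus a doubly augmented third. The quality is unchanged.

AA3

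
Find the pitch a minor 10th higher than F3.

Ab4

Counting three letter names plus an octave up from F lands on A.
A minor tenth is 15 semitones; 15 semitones up from F3 gives Ab4.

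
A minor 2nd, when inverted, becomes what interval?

major 7th

The rule of nine gives the new number: 9 − 2 = 7, so a second becomes a seventh.
And minor becomes major under inversion, so we get a major seventh.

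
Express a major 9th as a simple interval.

Take out an octave (7 from the number): 9 − 7 = 2.
Quality carries through unchanged, so the simple form is a major second.

M2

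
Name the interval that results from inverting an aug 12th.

First reduce the compound augmented twelfth to its simple form, an augmented fifth.
Interval numbers invert to sum to nine: 5 + 4 = 9, so a fifth inverts to a fourth.
The quality also flips — augmented becomes diminished — giving a diminished fourth.

diminished fourth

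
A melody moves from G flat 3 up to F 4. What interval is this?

major 7th

G to F spans seven letter names (G-A-B-C-D-E-F) — that makes it a seventh of some quality.
The major seventh spans 11 semitones, and Gb3 to F4 is exactly 11 semitones — so this is a major seventh.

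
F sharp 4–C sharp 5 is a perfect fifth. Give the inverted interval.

The rule of nine gives the new number: 9 − 5 = 4, so a fifth becomes a fourth.
The quality also flips — perfect stays perfect — giving a perfect fourth.

P4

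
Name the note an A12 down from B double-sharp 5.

Five letters down from B (plus an octave) reaches E.
An augmented twelfth spans 20 semitones, so from B##5 the target pitch is E#4.

E sharp 4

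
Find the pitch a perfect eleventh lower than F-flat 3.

The eleventh's letter: F down four letter names plus an octave → C.
A perfect eleventh spans 17 semitones, so from Fb3 the target pitch is Cb2.

C-flat 2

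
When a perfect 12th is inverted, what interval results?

First reduce the compound perfect twelfth to its simple form, a perfect fifth.
The rule of nine gives the new number: 9 − 5 = 4, so a fifth becomes a fourth.
And perfect stays perfect under inversion, so we get a perfect fourth.

perfect 4th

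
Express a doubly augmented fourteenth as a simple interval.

doubly augmented seventh

Take out an octave (7 from the number): 14 − 7 = 7.
Quality carries through unchanged, so the simple form is a doubly augmented seventh.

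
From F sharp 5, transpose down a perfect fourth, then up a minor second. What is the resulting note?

A perfect fourth down from F#5 is C#5.
C#5 up a minor second → D5 (1 semitone).

D 5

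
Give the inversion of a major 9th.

First reduce the compound major ninth to its simple form, a major second.
Inverted interval numbers add to nine, so a second pairs with a seventh (2 + 7 = 9).
And major becomes minor under inversion, so we get a minor seventh.

minor 7th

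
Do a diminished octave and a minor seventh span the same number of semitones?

11 semitones (diminished octave) vs 10 semitones (minor seventh): not equal.

No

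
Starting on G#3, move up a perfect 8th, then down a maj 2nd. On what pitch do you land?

F#4

A perfect octave up from G#3 is G#4.
A major second down from G#4 is F#4.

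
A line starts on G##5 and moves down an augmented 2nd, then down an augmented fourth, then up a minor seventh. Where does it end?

G##5 down an augmented second → F#5 (3 semitones).
F#5 down an augmented fourth → C5 (6 semitones).
C5 up a minor seventh → Bb5 (10 semitones).

Bb5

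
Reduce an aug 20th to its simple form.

Subtracting seven from the interval number removes an octave: 20 − 14 = 6.
That makes an augmented twentieth a compound augmented sixth — 2 octaves plus an augmented sixth.

A6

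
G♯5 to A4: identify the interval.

major seventh

Descending from G#5 to A4 is the same interval as ascending A4 to G#5.
A to G spans seven letter names (A-B-C-D-E-F-G): a seventh.
The major seventh spans 11 semitones, and A4 to G#5 is exactly 11 semitones — so this is a major seventh.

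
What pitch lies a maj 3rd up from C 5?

E 5

Counting three letter names up from C lands on E.
A major third spans 4 semitones, so from C5 the target pitch is E5.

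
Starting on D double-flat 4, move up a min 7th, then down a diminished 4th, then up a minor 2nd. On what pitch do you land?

A double-flat 4

Dbb4 up a minor seventh → Cbb5 (10 semitones).
Down a diminished fourth from Cbb5: Gb4 (4 semitones down).
Gb4 up a minor second → Abb4 (1 semitone).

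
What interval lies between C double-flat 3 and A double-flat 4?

major thirteenth

C to A spans six letter names (C-D-E-F-G-A), plus an octave: a thirteenth.
The major thirteenth spans 21 semitones, and Cbb3 to Abb4 is exactly 21 semitones — so this is a major thirteenth.
(Equivalently, a compound major sixth: a major sixth plus an octave.)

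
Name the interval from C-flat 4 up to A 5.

augmented thirteenth

C to A spans six letter names (C-D-E-F-G-A), plus an octave: a thirteenth.
Cb4 to A5 spans 22 semitones — one semitone wider than the major thirteenth (21) — giving an augmented thirteenth.
(Equivalently, a compound augmented sixth: an augmented sixth plus an octave.)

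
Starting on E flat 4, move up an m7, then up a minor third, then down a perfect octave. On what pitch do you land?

F flat 4

Eb4 up a minor seventh → Db5 (10 semitones).
Db5 up a minor third → Fb5 (3 semitones).
Fb5 down a perfect octave → Fb4 (12 semitones).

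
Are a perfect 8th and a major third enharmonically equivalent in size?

No

12 semitones (perfect octave) vs 4 semitones (major third): not equal.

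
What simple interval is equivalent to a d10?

diminished third

Subtracting seven from the interval number removes an octave: 10 − 7 = 3.
Quality carries through unchanged, so the simple form is a diminished third.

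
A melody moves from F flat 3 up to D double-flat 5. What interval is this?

minor 13th

F to D spans six letter names (F-G-A-B-C-D), plus an octave, so the interval is some kind of thirteenth.
A major thirteenth would be 21 semitones, but Fb3 to Dbb5 is 20 — one semitone narrower, making it a minor thirteenth.
(Equivalently, a compound minor sixth: a minor sixth plus an octave.)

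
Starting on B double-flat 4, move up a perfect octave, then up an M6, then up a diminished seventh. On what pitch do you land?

F double-flat 7

Bbb4 up a perfect octave → Bbb5 (12 semitones).
Up a major sixth from Bbb5: Gb6 (9 semitones up).
Gb6 up a diminished seventh → Fbb7 (9 semitones).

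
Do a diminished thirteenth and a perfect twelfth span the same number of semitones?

Yes

Both span 19 semitones: a diminished thirteenth and a perfect twelfth are the same chromatic distance.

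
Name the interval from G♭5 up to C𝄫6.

diminished 4th

G to C spans four letter names (G-A-B-C) — that makes it a fourth of some quality.
A perfect fourth would be 5 semitones; Gb5 to Cbb6 is 4, one semitone narrower, so the interval is diminished.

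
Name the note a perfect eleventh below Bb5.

The eleventh's letter: B down four letter names plus an octave → F.
A perfect eleventh is 17 semitones; 17 semitones down from Bb5 gives F4.

F4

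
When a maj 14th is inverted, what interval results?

First reduce the compound major fourteenth to its simple form, a major seventh.
Inverted interval numbers add to nine, so a seventh pairs with a second (7 + 2 = 9).
Quality inverts too: major becomes minor. That makes the inversion a minor second.

m2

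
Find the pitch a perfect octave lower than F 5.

The letter stays F (same as the start), shifted an octave down.
A perfect octave is 12 semitones; 12 semitones down from F5 gives F4.

F 4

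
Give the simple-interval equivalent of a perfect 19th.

Take out 2 octaves (14 from the number): 19 − 14 = 5.
Quality carries through unchanged, so the simple form is a perfect fifth.

perfect 5th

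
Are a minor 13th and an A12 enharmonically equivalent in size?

A minor thirteenth spans 20 semitones, and an augmented twelfth also spans 20 semitones — they're enharmonic.

Yes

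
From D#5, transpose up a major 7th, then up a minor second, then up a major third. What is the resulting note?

F##6

D#5 up a major seventh → C##6 (11 semitones).
Up a minor second from C##6: D#6 (1 semitone up).
D#6 up a major third → F##6 (4 semitones).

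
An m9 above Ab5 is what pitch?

Two letters up from A (plus an octave) reaches B.
A minor ninth spans 13 semitones, so from Ab5 the target pitch is Bbb6.

Bbb6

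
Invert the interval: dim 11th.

First reduce the compound diminished eleventh to its simple form, a diminished fourth.
Inverted interval numbers add to nine, so a fourth pairs with a fifth (4 + 5 = 9).
And diminished becomes augmented under inversion, so we get an augmented fifth.

augmented fifth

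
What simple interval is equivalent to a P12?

perfect 5th

Each octave removed subtracts seven from the number: 12 − 7 = 5.
So a perfect twelfth is an octave plus a perfect fifth. The quality is unchanged.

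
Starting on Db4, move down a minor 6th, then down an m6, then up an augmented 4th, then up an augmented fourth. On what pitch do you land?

Down a minor sixth from Db4: F3 (8 semitones down).
F3 down a minor sixth → A2 (8 semitones).
Up an augmented fourth from A2: D#3 (6 semitones up).
D#3 up an augmented fourth → G##3 (6 semitones).

G##3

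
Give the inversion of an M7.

Inverted interval numbers add to nine, so a seventh pairs with a second (7 + 2 = 9).
Quality inverts too: major becomes minor. That makes the inversion a minor second.

minor 2nd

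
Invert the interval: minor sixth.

The rule of nine gives the new number: 9 − 6 = 3, so a sixth becomes a third.
The quality also flips — minor becomes major — giving a major third.

major 3rd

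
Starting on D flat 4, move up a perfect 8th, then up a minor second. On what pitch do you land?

E double-flat 5

Db4 up a perfect octave → Db5 (12 semitones).
A minor second up from Db5 is Ebb5.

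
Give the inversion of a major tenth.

First reduce the compound major tenth to its simple form, a major third.
The rule of nine gives the new number: 9 − 3 = 6, so a third becomes a sixth.
The quality also flips — major becomes minor — giving a minor sixth.

minor sixth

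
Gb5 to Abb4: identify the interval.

major seventh

Descending from Gb5 to Abb4 is the same interval as ascending Abb4 to Gb5.
A to G spans seven letter names (A-B-C-D-E-F-G), so the interval is some kind of seventh.
Counting semitones, Abb4→Gb5 is 11, which is the major seventh.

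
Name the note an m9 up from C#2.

The ninth's letter: C up two letter names plus an octave → D.
A minor ninth is 13 semitones; 13 semitones up from C#2 gives D3.

D3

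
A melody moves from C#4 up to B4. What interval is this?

minor 7th

C to B spans seven letter names (C-D-E-F-G-A-B), so the interval is some kind of seventh.
At 10 semitones, C#4→B4 falls one short of a major seventh: minor.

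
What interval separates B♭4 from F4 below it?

Descending from Bb4 to F4 is the same interval as ascending F4 to Bb4.
F to B spans four letter names (F-G-A-B) — that makes it a fourth of some quality.
Counting semitones, F4→Bb4 is 5, which is the perfect fourth.

P4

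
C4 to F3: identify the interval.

Descending from C4 to F3 is the same interval as ascending F3 to C4.
F to C spans five letter names (F-G-A-B-C) — that makes it a fifth of some quality.
The perfect fifth spans 7 semitones, and F3 to C4 is exactly 7 semitones — so this is a perfect fifth.

perfect fifth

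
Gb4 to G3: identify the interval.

diminished octave

Descending from Gb4 to G3 is the same interval as ascending G3 to Gb4.
G to G is the same letter name, plus an octave — that makes it an octave of some quality.
The perfect octave is 12 semitones; here we have 11, one semitone narrower: diminished.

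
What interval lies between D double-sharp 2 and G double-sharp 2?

P4

D to G spans four letter names (D-E-F-G) — that makes it a fourth of some quality.
The perfect fourth spans 5 semitones, and D##2 to G##2 is exactly 5 semitones — so this is a perfect fourth.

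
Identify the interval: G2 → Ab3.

minor ninth

G to A spans two letter names (G-A), plus an octave, so the interval is some kind of ninth.
A major ninth would be 14 semitones, but G2 to Ab3 is 13 — one semitone narrower, making it a minor ninth.
(Equivalently, a compound minor second: a minor second plus an octave.)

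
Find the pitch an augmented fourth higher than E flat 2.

The fourth takes the letter from E up to A.
An augmented fourth spans 6 semitones, so from Eb2 the target pitch is A2.

A 2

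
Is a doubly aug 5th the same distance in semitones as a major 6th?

Yes

A doubly augmented fifth spans 9 semitones, and a major sixth also spans 9 semitones — they're enharmonic.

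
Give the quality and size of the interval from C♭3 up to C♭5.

perfect 15th

C to C is the same letter name, plus 2 octaves: a fifteenth.
Counting semitones, Cb3→Cb5 is 24, which is the perfect fifteenth.
(Equivalently, a compound perfect octave: a perfect octave plus an octave.)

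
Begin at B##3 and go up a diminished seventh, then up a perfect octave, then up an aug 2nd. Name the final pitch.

Up a diminished seventh from B##3: A#4 (9 semitones up).
A perfect octave up from A#4 is A#5.
Up an augmented second from A#5: B##5 (3 semitones up).

B##5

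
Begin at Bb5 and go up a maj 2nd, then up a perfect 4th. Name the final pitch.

A major second up from Bb5 is C6.
C6 up a perfect fourth → F6 (5 semitones).

F6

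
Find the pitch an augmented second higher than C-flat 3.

Counting two letter names up from C lands on D.
An augmented second is 3 semitones; 3 semitones up from Cb3 gives D3.

D 3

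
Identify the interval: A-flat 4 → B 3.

d7

Descending from Ab4 to B3 is the same interval as ascending B3 to Ab4.
B to A spans seven letter names (B-C-D-E-F-G-A): a seventh.
B3 to Ab4 spans 9 semitones — two semitones narrower than the major seventh (11) — giving a diminished seventh.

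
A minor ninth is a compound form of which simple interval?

Subtracting seven from the interval number removes an octave: 9 − 7 = 2.
That makes a minor ninth a compound minor second — an octave plus a minor second.

m2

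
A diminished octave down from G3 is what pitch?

G#2

The letter stays G (same as the start), shifted an octave down.
A diminished octave is 11 semitones; 11 semitones down from G3 gives G#2.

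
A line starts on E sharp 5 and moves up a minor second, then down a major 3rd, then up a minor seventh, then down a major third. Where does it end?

Up a minor second from E#5: F#5 (1 semitone up).
A major third down from F#5 is D5.
D5 up a minor seventh → C6 (10 semitones).
A major third down from C6 is Ab5.

A flat 5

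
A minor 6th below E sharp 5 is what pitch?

The sixth takes the letter from E down to G.
Moving 8 semitones down from E#5 (the size of a minor sixth) reaches G##4.

G double-sharp 4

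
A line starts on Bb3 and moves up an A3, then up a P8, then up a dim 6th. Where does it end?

Bb5

An augmented third up from Bb3 is D#4.
D#4 up a perfect octave → D#5 (12 semitones).
D#5 up a diminished sixth → Bb5 (7 semitones).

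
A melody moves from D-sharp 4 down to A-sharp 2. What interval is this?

perfect eleventh

Descending from D#4 to A#2 is the same interval as ascending A#2 to D#4.
A to D spans four letter names (A-B-C-D), plus an octave: an eleventh.
The perfect eleventh spans 17 semitones, and A#2 to D#4 is exactly 17 semitones — so this is a perfect eleventh.
(Equivalently, a compound perfect fourth: a perfect fourth plus an octave.)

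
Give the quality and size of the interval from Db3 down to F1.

minor thirteenth

Descending from Db3 to F1 is the same interval as ascending F1 to Db3.
F to D spans six letter names (F-G-A-B-C-D), plus an octave: a thirteenth.
A major thirteenth would be 21 semitones, but F1 to Db3 is 20 — one semitone narrower, making it a minor thirteenth.
(Equivalently, a compound minor sixth: a minor sixth plus an octave.)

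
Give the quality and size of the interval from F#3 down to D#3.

Descending from F#3 to D#3 is the same interval as ascending D#3 to F#3.
D to F spans three letter names (D-E-F): a third.
A major third would be 4 semitones, but D#3 to F#3 is 3 — one semitone narrower, making it a minor third.

minor 3rd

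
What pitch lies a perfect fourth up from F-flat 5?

B-double-flat 5

Four letter names up from F: B.
Moving 5 semitones up from Fb5 (the size of a perfect fourth) reaches Bbb5.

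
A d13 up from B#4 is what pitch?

Counting six letter names plus an octave up from B lands on G.
Moving 19 semitones up from B#4 (the size of a diminished thirteenth) reaches G6.

G6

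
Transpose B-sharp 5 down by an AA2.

Two letter names down from B: A.
A doubly augmented second spans 4 semitones, so from B#5 the target pitch is Ab5.

A-flat 5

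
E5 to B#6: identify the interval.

augmented 12th

E to B spans five letter names (E-F-G-A-B), plus an octave — that makes it a twelfth of some quality.
The perfect twelfth is 19 semitones; here we have 20, one semitone wider: augmented.
(Equivalently, a compound augmented fifth: an augmented fifth plus an octave.)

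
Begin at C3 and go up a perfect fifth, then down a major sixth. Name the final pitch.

Bb2

Up a perfect fifth from C3: G3 (7 semitones up).
G3 down a major sixth → Bb2 (9 semitones).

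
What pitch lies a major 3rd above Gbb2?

Bbb2

The third takes the letter from G up to B.
Moving 4 semitones up from Gbb2 (the size of a major third) reaches Bbb2.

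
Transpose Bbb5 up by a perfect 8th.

Bbb6

The letter stays B (same as the start), shifted an octave up.
A perfect octave spans 12 semitones, so from Bbb5 the target pitch is Bbb6.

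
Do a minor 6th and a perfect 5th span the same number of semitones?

No

A minor sixth spans 8 semitones; a perfect fifth spans 7 semitones. They differ by 1.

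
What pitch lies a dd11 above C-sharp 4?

Counting four letter names plus an octave up from C lands on F.
A doubly diminished eleventh is 15 semitones; 15 semitones up from C#4 gives Fb5.

F-flat 5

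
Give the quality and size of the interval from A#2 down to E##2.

Descending from A#2 to E##2 is the same interval as ascending E##2 to A#2.
E to A spans four letter names (E-F-G-A) — that makes it a fourth of some quality.
A perfect fourth would be 5 semitones; E##2 to A#2 is 4, one semitone narrower, so the interval is diminished.

d4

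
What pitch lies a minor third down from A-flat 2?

The third takes the letter from A down to F.
A minor third is 3 semitones; 3 semitones down from Ab2 gives F2.

F 2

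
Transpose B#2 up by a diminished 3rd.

Counting three letter names up from B lands on D.
A diminished third spans 2 semitones, so from B#2 the target pitch is D3.

D3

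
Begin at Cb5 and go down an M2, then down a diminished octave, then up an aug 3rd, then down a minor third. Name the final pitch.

Cb5 down a major second → Bbb4 (2 semitones).
A diminished octave down from Bbb4 is Bb3.
An augmented third up from Bb3 is D#4.
D#4 down a minor third → B#3 (3 semitones).

B#3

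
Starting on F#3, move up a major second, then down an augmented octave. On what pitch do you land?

A major second up from F#3 is G#3.
Down an augmented octave from G#3: G2 (13 semitones down).

G2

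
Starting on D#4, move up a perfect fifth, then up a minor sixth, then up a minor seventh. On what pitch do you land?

E6

A perfect fifth up from D#4 is A#4.
Up a minor sixth from A#4: F#5 (8 semitones up).
F#5 up a minor seventh → E6 (10 semitones).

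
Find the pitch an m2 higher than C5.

Two letter names up from C: D.
A minor second is 1 semitone; 1 semitone up from C5 gives Db5.

Db5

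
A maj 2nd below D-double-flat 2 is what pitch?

Counting two letter names down from D lands on C.
A major second is 2 semitones; 2 semitones down from Dbb2 gives Cbb2.

C-double-flat 2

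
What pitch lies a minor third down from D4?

B3

Three letter names down from D: B.
A minor third spans 3 semitones, so from D4 the target pitch is B3.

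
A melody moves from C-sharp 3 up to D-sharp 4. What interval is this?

M9

C to D spans two letter names (C-D), plus an octave, so the interval is some kind of ninth.
The major ninth spans 14 semitones, and C#3 to D#4 is exactly 14 semitones — so this is a major ninth.
(Equivalently, a compound major second: a major second plus an octave.)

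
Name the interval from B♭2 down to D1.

minor 13th

Descending from Bb2 to D1 is the same interval as ascending D1 to Bb2.
D to B spans six letter names (D-E-F-G-A-B), plus an octave: a thirteenth.
A major thirteenth would be 21 semitones, but D1 to Bb2 is 20 — one semitone narrower, making it a minor thirteenth.
(Equivalently, a compound minor sixth: a minor sixth plus an octave.)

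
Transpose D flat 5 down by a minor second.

Two letter names down from D: C.
Moving 1 semitone down from Db5 (the size of a minor second) reaches C5.

C 5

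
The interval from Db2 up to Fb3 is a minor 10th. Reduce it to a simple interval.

minor third

Each octave removed subtracts seven from the number: 10 − 7 = 3.
So a minor tenth is an octave plus a minor third. The quality is unchanged.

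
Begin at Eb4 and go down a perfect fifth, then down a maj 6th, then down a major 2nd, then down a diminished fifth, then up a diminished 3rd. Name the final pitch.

Gbb2

Eb4 down a perfect fifth → Ab3 (7 semitones).
A major sixth down from Ab3 is Cb3.
A major second down from Cb3 is Bbb2.
Down a diminished fifth from Bbb2: Eb2 (6 semitones down).
Eb2 up a diminished third → Gbb2 (2 semitones).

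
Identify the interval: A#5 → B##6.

augmented ninth

A to B spans two letter names (A-B), plus an octave — that makes it a ninth of some quality.
A#5 to B##6 spans 15 semitones — one semitone wider than the major ninth (14) — giving an augmented ninth.
(Equivalently, a compound augmented second: an augmented second plus an octave.)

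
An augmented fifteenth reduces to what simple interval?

Subtracting seven from the interval number removes an octave: 15 − 7 = 8.
Quality carries through unchanged, so the simple form is an augmented octave.

A8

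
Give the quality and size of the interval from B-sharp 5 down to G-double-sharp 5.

minor 3rd

Descending from B#5 to G##5 is the same interval as ascending G##5 to B#5.
G to B spans three letter names (G-A-B), so the interval is some kind of third.
A major third would be 4 semitones, but G##5 to B#5 is 3 — one semitone narrower, making it a minor third.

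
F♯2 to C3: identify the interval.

F to C spans five letter names (F-G-A-B-C) — that makes it a fifth of some quality.
The perfect fifth is 7 semitones; here we have 6, one semitone narrower: diminished.

diminished fifth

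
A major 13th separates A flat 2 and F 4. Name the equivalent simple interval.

Each octave removed subtracts seven from the number: 13 − 7 = 6.
Quality carries through unchanged, so the simple form is a major sixth.

M6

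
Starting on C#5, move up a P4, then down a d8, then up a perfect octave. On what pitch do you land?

F##5

C#5 up a perfect fourth → F#5 (5 semitones).
F#5 down a diminished octave → F##4 (11 semitones).
Up a perfect octave from F##4: F##5 (12 semitones up).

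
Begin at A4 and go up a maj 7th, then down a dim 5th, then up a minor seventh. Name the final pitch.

A4 up a major seventh → G#5 (11 semitones).
G#5 down a diminished fifth → C##5 (6 semitones).
A minor seventh up from C##5 is B#5.

B#5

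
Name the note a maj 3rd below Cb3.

Abb2

Three letter names down from C: A.
Moving 4 semitones down from Cb3 (the size of a major third) reaches Abb2.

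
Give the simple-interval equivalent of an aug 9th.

augmented second

Each octave removed subtracts seven from the number: 9 − 7 = 2.
So an augmented ninth is an octave plus an augmented second. The quality is unchanged.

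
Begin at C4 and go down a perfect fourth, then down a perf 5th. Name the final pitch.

Down a perfect fourth from C4: G3 (5 semitones down).
Down a perfect fifth from G3: C3 (7 semitones down).

C3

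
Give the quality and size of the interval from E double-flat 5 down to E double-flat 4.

P8

Descending from Ebb5 to Ebb4 is the same interval as ascending Ebb4 to Ebb5.
E to E is the same letter name, plus an octave, so the interval is some kind of octave.
Counting semitones, Ebb4→Ebb5 is 12, which is the perfect octave.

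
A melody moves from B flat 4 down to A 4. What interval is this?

Descending from Bb4 to A4 is the same interval as ascending A4 to Bb4.
A to B spans two letter names (A-B), so the interval is some kind of second.
At 1 semitone, A4→Bb4 falls one short of a major second: minor.

minor second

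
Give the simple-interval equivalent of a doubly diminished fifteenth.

Subtracting seven from the interval number removes an octave: 15 − 7 = 8.
That makes a doubly diminished fifteenth a compound doubly diminished octave — an octave plus a doubly diminished octave.

dd8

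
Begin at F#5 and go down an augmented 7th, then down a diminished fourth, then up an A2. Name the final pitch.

E#4

Down an augmented seventh from F#5: Gb4 (12 semitones down).
Down a diminished fourth from Gb4: D4 (4 semitones down).
Up an augmented second from D4: E#4 (3 semitones up).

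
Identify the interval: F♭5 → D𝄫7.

minor thirteenth

F to D spans six letter names (F-G-A-B-C-D), plus an octave: a thirteenth.
At 20 semitones, Fb5→Dbb7 falls one short of a major thirteenth: minor.
(Equivalently, a compound minor sixth: a minor sixth plus an octave.)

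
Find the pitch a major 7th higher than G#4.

F##5

Counting seven letter names up from G lands on F.
A major seventh spans 11 semitones, so from G#4 the target pitch is F##5.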